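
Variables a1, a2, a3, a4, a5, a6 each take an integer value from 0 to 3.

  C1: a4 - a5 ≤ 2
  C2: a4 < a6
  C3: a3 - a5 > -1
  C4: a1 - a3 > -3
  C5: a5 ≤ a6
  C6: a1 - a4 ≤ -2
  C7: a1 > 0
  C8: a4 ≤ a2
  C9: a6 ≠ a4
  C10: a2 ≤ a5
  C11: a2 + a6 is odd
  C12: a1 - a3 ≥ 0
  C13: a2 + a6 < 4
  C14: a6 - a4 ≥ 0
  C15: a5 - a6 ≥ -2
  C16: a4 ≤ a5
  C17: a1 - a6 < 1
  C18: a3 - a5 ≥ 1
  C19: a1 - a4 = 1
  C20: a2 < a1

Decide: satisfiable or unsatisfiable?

Constraints 6, 12, 14, 15, and 18 give a1 − a3 ≥ 0, a3 − a5 ≥ 1, a5 − a6 ≥ -2, a6 − a4 ≥ 0, a4 − a1 ≥ 2.
Adding all 5 inequalities: the left sides telescope to 0, and the right sides sum to 0 + 1 + (-2) + 0 + 2 = 1. So 0 ≥ 1, which is false.

Unsatisfiable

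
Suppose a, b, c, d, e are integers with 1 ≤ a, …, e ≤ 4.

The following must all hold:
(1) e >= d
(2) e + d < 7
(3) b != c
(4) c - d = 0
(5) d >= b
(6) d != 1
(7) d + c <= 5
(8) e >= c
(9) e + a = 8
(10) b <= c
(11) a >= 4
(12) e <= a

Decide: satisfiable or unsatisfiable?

The assignment a = 4, b = 1, c = 2, d = 2, e = 4 works:
  constraint 2 holds since e + d = 6.
  constraint 4 holds since c - d = 0.
The rest check out directly.

Satisfiable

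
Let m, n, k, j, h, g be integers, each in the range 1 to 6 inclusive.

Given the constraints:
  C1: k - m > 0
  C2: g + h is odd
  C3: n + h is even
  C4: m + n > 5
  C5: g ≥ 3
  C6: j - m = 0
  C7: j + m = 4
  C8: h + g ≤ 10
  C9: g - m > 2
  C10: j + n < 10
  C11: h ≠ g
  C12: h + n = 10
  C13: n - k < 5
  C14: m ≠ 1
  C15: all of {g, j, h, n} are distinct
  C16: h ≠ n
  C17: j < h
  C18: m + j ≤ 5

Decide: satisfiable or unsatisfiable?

One satisfying assignment is m = 2, n = 6, k = 4, j = 2, h = 4, g = 5.
For the less obvious constraints — constraint 1: k - m = 2; constraint 4: m + n = 8; constraint 6: j - m = 0 — and the others hold by inspection.

Satisfiable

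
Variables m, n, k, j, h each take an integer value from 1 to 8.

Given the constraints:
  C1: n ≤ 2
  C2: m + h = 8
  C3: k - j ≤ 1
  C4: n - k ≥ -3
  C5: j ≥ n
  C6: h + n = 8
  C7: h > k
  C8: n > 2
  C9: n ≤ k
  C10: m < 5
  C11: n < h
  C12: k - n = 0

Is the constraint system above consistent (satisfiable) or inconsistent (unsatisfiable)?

From constraint 8: n ≥ 3. From constraint 1: n ≤ 2. But 2 < 3, so no value of n works.

Unsatisfiable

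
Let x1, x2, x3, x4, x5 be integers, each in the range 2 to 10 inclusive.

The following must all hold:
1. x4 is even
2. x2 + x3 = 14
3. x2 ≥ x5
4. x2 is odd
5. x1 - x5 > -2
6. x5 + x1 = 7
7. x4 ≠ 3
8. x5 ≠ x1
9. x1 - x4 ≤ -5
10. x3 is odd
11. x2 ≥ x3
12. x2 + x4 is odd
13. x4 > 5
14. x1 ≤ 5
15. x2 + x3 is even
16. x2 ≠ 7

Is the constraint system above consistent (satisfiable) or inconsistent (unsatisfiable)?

Setting (x1, x2, x3, x4, x5) = (3, 9, 5, 10, 4) satisfies everything: constraint 2: x2 + x3 = 14; constraint 5: x1 - x5 = -1; constraint 6: x5 + x1 = 7, and the others follow.

Satisfiable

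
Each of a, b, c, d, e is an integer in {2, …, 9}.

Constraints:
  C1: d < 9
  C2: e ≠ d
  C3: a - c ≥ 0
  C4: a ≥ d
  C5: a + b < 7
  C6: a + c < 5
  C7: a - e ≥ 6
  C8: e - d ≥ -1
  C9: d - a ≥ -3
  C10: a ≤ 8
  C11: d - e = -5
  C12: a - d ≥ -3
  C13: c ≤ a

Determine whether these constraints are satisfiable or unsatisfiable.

Unsatisfiable

Constraints 7, 8, and 9 give e − d ≥ -1, d − a ≥ -3, a − e ≥ 6.
Adding all 3 inequalities: the left sides telescope to 0, and the right sides sum to (-1) + (-3) + 6 = 2. So 0 ≥ 2, which is false.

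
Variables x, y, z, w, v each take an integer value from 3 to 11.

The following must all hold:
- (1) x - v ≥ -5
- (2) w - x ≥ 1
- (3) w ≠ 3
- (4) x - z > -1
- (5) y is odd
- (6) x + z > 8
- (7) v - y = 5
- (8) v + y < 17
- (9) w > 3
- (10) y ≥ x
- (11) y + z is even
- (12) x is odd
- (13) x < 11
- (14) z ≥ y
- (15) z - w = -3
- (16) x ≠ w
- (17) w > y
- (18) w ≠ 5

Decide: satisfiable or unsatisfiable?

Satisfiable

Setting (x, y, z, w, v) = (5, 5, 5, 8, 10) satisfies everything: constraint 1: x - v = -5; constraint 2: w - x = 3, and the others follow.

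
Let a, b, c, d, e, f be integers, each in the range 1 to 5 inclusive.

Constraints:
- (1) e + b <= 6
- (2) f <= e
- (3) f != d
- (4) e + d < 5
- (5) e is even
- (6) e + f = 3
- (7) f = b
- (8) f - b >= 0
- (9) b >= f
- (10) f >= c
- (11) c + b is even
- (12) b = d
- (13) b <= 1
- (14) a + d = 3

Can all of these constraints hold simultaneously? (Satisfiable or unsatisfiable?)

From constraints 7 and 12, f = b = d, so f = d. But constraint 3 says f ≠ d. Contradiction.

Unsatisfiable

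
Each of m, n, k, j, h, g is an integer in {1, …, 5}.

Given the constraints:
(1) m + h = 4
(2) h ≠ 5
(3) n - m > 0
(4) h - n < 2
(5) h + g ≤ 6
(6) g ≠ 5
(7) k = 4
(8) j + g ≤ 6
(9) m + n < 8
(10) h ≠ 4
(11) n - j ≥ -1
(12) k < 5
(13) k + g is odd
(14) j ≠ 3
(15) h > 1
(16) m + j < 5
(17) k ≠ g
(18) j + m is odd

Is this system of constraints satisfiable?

Satisfiable

One satisfying assignment is m = 1, n = 4, k = 4, j = 2, h = 3, g = 1.
For the less obvious constraints — constraint 1: m + h = 4; constraint 3: n - m = 3 — and the others hold by inspection.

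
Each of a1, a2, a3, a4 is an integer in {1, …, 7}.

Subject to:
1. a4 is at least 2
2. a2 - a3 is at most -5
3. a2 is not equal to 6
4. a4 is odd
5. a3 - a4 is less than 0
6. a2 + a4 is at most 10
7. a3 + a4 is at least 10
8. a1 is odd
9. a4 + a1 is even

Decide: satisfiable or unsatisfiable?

One satisfying assignment is a1 = 3, a2 = 1, a3 = 6, a4 = 7.
For the less obvious constraints — constraint 2: a2 - a3 = -5; constraint 5: a3 - a4 = -1; constraint 6: a2 + a4 = 8 — and the others hold by inspection.

Satisfiable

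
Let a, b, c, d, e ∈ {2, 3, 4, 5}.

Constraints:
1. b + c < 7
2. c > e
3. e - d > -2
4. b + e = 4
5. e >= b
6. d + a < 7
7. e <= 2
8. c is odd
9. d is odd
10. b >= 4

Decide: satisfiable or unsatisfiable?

Unsatisfiable

From constraints 5 and 10: e ≥ b and b ≥ 4, so e ≥ 4. From constraint 7: e ≤ 2. But 2 < 4, so no value of e works.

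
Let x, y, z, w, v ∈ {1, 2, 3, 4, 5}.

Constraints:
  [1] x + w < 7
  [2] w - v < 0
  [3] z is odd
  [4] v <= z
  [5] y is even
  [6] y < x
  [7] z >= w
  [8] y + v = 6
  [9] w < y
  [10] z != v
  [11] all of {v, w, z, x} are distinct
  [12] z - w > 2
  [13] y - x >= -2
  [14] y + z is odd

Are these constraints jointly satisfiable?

Take x = 3, y = 2, z = 5, w = 1, v = 4. Then constraint 1: x + w = 4; constraint 2: w - v = -3, and every other listed constraint is also met.

Satisfiable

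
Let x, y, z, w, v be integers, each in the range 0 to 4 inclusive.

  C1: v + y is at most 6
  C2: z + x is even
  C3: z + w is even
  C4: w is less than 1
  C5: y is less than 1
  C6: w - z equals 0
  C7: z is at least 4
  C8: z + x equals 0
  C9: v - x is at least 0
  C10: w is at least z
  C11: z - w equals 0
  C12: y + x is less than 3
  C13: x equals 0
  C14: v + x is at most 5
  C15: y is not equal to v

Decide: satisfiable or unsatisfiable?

From constraints 7 and 10: w ≥ z and z ≥ 4, so w ≥ 4. From constraint 4: w ≤ 0. But 0 < 4, so no value of w works.

Unsatisfiable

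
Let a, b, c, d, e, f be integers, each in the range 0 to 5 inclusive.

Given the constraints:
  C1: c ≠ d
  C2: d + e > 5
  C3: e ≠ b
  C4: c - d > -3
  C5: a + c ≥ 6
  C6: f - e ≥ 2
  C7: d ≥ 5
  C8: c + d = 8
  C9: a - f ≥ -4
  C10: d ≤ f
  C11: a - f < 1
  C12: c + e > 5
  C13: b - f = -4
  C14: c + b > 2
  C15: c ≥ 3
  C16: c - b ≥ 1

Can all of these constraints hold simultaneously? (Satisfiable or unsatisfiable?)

Satisfiable

Setting (a, b, c, d, e, f) = (3, 1, 3, 5, 3, 5) satisfies everything: constraint 2: d + e = 8; constraint 4: c - d = -2, and the others follow.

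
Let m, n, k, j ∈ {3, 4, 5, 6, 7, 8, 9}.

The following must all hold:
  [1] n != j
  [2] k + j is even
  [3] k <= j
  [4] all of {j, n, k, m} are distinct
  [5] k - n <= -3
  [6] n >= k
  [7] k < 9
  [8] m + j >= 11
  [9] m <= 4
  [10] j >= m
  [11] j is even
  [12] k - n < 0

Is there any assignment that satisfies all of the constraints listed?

Satisfiable

Take m = 3, n = 7, k = 4, j = 8. Then constraint 5: k - n = -3; constraint 8: m + j = 11, and every other listed constraint is also met.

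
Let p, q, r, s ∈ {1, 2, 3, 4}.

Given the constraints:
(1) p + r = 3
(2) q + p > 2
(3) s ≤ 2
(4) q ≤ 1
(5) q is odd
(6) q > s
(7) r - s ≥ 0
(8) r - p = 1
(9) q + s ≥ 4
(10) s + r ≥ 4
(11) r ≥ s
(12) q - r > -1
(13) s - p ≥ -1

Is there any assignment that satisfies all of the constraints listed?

From constraint 4: q ≤ 1. From constraint 3: s ≤ 2. Hence q + s ≤ 3. But constraint 9 requires q + s ≥ 4, and 4 > 3. Contradiction.

Unsatisfiable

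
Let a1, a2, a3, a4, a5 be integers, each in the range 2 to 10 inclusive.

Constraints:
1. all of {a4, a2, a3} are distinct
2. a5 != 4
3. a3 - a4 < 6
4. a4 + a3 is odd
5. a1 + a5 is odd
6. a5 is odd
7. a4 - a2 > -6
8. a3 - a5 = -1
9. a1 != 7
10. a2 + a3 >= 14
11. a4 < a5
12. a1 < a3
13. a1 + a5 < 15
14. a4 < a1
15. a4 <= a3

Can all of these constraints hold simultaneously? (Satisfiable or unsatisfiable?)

Satisfiable

The assignment a1 = 4, a2 = 7, a3 = 8, a4 = 3, a5 = 9 works:
  constraint 3 holds since a3 - a4 = 5.
  constraint 7 holds since a4 - a2 = -4.
  constraint 8 holds since a3 - a5 = -1.
The rest check out directly.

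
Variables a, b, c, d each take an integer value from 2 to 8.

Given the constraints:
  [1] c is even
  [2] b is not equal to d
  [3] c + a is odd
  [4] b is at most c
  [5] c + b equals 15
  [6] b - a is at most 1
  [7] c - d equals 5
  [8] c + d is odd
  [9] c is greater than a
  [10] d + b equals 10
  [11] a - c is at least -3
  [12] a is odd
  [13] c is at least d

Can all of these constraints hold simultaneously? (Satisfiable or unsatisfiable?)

Satisfiable

Setting (a, b, c, d) = (7, 7, 8, 3) satisfies everything: constraint 5: c + b = 15; constraint 6: b - a = 0, and the others follow.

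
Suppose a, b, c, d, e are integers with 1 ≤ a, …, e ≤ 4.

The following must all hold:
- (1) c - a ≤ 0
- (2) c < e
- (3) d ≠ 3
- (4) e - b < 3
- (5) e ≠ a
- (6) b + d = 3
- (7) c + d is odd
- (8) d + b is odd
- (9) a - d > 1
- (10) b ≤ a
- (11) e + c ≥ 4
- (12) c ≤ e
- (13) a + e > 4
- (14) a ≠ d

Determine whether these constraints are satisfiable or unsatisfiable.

Satisfiable

Take a = 4, b = 2, c = 2, d = 1, e = 3. Then constraint 1: c - a = -2; constraint 4: e - b = 1, and every other listed constraint is also met.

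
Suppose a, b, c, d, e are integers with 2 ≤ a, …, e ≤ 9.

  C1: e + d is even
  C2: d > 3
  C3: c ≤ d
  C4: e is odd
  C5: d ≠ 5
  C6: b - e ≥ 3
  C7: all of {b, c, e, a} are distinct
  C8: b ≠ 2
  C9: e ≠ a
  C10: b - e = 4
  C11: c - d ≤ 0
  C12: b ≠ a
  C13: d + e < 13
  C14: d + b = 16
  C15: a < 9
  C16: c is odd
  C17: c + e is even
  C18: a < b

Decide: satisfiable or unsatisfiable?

Satisfiable

Setting (a, b, c, d, e) = (5, 7, 9, 9, 3) satisfies everything: constraint 6: b - e = 4; constraint 10: b - e = 4, and the others follow.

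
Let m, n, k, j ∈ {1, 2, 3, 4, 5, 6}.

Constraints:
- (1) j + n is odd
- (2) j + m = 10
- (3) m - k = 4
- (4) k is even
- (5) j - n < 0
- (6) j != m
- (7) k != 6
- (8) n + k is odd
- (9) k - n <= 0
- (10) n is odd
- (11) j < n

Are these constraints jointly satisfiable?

The assignment m = 6, n = 5, k = 2, j = 4 works:
  constraint 2 holds since j + m = 10.
  constraint 3 holds since m - k = 4.
The rest check out directly.

Satisfiable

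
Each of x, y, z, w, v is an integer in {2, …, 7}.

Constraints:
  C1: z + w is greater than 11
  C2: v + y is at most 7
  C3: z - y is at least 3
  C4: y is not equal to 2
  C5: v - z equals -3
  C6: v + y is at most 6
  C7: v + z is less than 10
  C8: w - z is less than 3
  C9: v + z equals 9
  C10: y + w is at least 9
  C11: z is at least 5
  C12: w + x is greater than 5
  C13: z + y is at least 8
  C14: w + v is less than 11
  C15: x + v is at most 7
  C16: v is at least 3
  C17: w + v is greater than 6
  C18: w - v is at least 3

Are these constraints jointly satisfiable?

Satisfiable

Setting (x, y, z, w, v) = (2, 3, 6, 6, 3) satisfies everything: constraint 1: z + w = 12; constraint 2: v + y = 6, and the others follow.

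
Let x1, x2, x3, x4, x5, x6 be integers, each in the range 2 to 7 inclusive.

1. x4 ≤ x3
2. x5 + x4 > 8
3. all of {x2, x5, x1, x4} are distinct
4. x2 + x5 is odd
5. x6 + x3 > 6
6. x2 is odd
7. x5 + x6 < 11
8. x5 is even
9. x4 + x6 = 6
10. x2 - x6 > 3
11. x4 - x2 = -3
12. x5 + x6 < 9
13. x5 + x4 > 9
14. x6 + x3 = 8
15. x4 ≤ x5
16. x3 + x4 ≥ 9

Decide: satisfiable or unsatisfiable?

Satisfiable

Take x1 = 5, x2 = 7, x3 = 6, x4 = 4, x5 = 6, x6 = 2. Then constraint 2: x5 + x4 = 10; constraint 5: x6 + x3 = 8, and every other listed constraint is also met.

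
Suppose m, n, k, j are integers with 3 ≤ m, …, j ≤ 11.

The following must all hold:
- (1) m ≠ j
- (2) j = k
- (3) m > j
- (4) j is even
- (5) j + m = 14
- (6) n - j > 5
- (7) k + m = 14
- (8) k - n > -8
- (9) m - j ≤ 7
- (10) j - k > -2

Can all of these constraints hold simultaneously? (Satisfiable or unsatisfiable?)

Setting (m, n, k, j) = (10, 11, 4, 4) satisfies everything: constraint 5: j + m = 14; constraint 6: n - j = 7, and the others follow.

Satisfiable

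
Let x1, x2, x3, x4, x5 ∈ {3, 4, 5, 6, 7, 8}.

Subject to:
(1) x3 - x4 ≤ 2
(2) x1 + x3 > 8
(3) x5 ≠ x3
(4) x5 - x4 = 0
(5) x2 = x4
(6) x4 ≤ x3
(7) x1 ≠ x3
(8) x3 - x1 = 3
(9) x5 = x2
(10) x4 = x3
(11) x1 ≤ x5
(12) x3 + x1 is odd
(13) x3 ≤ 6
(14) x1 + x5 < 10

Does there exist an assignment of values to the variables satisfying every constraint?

From constraints 5, 9, and 10, x5 = x2 = x4 = x3, so x5 = x3. But constraint 3 says x5 ≠ x3. Contradiction.

Unsatisfiable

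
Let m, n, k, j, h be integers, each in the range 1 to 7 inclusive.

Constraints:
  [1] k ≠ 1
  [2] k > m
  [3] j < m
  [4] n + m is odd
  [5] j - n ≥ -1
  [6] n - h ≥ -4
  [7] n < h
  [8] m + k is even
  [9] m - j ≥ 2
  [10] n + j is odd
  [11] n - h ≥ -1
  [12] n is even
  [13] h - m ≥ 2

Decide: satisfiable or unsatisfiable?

Unsatisfiable

Constraints 5, 9, 11, and 13 give h − m ≥ 2, m − j ≥ 2, j − n ≥ -1, n − h ≥ -1.
Adding all 4 inequalities: the left sides telescope to 0, and the right sides sum to 2 + 2 + (-1) + (-1) = 2. So 0 ≥ 2, which is false.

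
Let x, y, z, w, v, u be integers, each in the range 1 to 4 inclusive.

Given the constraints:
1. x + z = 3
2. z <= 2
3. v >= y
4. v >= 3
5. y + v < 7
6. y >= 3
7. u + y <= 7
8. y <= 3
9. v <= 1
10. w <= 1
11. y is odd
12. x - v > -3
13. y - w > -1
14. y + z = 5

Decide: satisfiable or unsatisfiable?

Unsatisfiable

From constraints 3 and 9: y ≤ v ≤ 1. From constraint 2: z ≤ 2. Hence y + z ≤ 3. But constraint 14 requires y + z = 5, and 5 > 3. Contradiction.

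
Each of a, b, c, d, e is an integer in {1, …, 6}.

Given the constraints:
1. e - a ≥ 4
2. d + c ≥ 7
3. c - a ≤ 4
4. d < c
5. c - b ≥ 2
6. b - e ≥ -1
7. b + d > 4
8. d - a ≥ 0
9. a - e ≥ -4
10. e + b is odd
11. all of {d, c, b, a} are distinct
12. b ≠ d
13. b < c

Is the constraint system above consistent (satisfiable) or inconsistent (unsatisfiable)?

Constraints 1, 3, 5, and 6 give c − b ≥ 2, b − e ≥ -1, e − a ≥ 4, a − c ≥ -4.
Adding all 4 inequalities: the left sides telescope to 0, and the right sides sum to 2 + (-1) + 4 + (-4) = 1. So 0 ≥ 1, which is false.

Unsatisfiable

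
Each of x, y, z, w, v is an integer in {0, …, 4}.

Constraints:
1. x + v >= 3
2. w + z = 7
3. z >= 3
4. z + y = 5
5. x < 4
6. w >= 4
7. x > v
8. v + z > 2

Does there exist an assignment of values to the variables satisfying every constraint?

One satisfying assignment is x = 3, y = 2, z = 3, w = 4, v = 0.
For the less obvious constraints — constraint 1: x + v = 3; constraint 2: w + z = 7; constraint 4: z + y = 5 — and the others hold by inspection.

Satisfiable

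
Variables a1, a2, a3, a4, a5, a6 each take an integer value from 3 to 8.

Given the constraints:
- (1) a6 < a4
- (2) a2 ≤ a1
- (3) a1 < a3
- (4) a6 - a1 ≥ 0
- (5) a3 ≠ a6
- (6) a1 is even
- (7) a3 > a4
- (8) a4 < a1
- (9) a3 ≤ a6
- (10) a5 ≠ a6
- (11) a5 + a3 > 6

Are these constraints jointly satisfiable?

Constraints 1, 3, 8, and 9 give a4 < a1, a1 < a3, a3 ≤ a6, a6 < a4. Chaining: a4 < a1 < a3 ≤ a6 < a4, which forces a4 < a4 — impossible.

Unsatisfiable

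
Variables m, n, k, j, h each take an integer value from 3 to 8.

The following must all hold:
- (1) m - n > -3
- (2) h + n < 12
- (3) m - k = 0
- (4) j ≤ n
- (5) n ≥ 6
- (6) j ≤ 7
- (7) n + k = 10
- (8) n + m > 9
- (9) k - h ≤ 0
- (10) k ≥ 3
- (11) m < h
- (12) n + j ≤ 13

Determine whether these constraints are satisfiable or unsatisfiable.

Take m = 4, n = 6, k = 4, j = 6, h = 5. Then constraint 1: m - n = -2; constraint 2: h + n = 11, and every other listed constraint is also met.

Satisfiable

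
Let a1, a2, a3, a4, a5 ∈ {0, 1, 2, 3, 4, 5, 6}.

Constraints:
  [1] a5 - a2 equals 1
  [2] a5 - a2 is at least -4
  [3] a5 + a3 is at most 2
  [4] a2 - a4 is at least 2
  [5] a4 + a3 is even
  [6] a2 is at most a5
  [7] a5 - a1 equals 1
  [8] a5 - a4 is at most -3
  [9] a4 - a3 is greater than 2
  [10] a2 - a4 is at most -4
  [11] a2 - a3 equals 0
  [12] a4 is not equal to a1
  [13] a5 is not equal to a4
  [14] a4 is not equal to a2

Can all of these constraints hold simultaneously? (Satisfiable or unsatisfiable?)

Unsatisfiable

Constraints 2, 4, and 8 give a4 − a5 ≥ 3, a5 − a2 ≥ -4, a2 − a4 ≥ 2.
Adding all 3 inequalities: the left sides telescope to 0, and the right sides sum to 3 + (-4) + 2 = 1. So 0 ≥ 1, which is false.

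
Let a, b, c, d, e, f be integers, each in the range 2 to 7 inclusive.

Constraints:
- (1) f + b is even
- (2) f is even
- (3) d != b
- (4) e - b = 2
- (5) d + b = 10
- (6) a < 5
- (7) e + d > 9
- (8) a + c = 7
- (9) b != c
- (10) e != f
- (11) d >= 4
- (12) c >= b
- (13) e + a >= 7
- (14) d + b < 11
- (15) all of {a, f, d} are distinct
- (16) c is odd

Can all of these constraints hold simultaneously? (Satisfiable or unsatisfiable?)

Take a = 2, b = 4, c = 5, d = 6, e = 6, f = 4. Then constraint 4: e - b = 2; constraint 5: d + b = 10; constraint 7: e + d = 12, and every other listed constraint is also met.

Satisfiable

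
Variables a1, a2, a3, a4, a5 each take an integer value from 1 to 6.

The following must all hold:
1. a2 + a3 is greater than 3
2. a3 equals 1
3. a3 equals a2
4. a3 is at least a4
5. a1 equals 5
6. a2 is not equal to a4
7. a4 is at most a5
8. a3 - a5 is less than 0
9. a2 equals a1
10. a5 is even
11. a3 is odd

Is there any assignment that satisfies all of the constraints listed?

Constraint 2 fixes a3 = 1 and constraint 5 fixes a1 = 5. Constraints 3 and 9 give a3 = a2 = a1, so a3 = a1. But 1 ≠ 5 — contradiction.

Unsatisfiable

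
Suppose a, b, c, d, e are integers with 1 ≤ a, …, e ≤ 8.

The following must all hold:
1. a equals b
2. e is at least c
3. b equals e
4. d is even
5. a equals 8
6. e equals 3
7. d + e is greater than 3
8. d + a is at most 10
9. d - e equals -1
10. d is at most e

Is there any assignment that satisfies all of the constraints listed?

Unsatisfiable

Constraint 5 fixes a = 8 and constraint 6 fixes e = 3. Constraints 1 and 3 give a = b = e, so a = e. But 8 ≠ 3 — contradiction.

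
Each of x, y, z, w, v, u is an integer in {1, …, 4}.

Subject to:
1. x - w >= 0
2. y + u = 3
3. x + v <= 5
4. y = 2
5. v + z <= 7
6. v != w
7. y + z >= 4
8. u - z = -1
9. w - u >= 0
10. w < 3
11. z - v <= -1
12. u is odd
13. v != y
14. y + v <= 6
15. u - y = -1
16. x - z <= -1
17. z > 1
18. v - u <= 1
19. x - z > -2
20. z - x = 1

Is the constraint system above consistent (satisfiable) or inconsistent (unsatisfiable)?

Unsatisfiable

Constraints 1, 9, 11, 16, and 18 give u − v ≥ -1, v − z ≥ 1, z − x ≥ 1, x − w ≥ 0, w − u ≥ 0.
Adding all 5 inequalities: the left sides telescope to 0, and the right sides sum to (-1) + 1 + 1 + 0 + 0 = 1. So 0 ≥ 1, which is false.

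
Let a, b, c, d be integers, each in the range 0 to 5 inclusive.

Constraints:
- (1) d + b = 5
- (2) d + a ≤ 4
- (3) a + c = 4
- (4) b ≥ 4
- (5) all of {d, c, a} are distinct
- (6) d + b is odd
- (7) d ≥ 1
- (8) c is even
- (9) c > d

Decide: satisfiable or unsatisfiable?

Try a = 0, b = 4, c = 4, d = 1.
Check constraint 1: d + b = 5; constraint 2: d + a = 1; constraint 3: a + c = 4. The remaining constraints are straightforward to verify.

Satisfiable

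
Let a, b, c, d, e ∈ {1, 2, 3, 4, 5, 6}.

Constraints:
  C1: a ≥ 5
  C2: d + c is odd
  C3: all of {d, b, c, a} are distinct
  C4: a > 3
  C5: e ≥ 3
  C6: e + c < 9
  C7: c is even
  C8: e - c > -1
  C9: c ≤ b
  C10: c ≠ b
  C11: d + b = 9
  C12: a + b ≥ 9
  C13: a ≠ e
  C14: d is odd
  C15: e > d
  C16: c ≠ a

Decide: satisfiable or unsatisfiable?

Satisfiable

Setting (a, b, c, d, e) = (5, 6, 2, 3, 4) satisfies everything: constraint 6: e + c = 6; constraint 8: e - c = 2; constraint 11: d + b = 9, and the others follow.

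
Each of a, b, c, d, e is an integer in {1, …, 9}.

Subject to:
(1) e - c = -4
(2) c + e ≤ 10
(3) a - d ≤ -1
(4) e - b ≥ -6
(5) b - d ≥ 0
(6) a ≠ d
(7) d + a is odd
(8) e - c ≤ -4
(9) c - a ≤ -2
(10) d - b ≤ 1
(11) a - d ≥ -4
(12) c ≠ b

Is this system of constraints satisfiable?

Constraints 3, 4, 5, 8, and 9 give d − a ≥ 1, a − c ≥ 2, c − e ≥ 4, e − b ≥ -6, b − d ≥ 0.
Adding all 5 inequalities: the left sides telescope to 0, and the right sides sum to 1 + 2 + 4 + (-6) + 0 = 1. So 0 ≥ 1, which is false.

Unsatisfiable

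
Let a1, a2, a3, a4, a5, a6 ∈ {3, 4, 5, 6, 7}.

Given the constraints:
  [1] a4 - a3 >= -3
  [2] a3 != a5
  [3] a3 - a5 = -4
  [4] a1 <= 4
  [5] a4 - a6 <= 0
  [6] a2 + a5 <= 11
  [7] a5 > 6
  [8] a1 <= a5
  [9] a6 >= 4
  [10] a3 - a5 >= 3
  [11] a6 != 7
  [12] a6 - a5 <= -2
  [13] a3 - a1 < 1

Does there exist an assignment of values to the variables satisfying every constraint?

Unsatisfiable

Constraints 1, 5, 10, and 12 give a4 − a3 ≥ -3, a3 − a5 ≥ 3, a5 − a6 ≥ 2, a6 − a4 ≥ 0.
Adding all 4 inequalities: the left sides telescope to 0, and the right sides sum to (-3) + 3 + 2 + 0 = 2. So 0 ≥ 2, which is false.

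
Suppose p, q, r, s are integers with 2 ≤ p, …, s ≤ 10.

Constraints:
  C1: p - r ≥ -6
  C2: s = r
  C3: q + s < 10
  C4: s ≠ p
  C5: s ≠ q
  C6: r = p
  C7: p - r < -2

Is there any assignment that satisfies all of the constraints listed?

Unsatisfiable

From constraints 2 and 6, s = r = p, so s = p. But constraint 4 says s ≠ p. Contradiction.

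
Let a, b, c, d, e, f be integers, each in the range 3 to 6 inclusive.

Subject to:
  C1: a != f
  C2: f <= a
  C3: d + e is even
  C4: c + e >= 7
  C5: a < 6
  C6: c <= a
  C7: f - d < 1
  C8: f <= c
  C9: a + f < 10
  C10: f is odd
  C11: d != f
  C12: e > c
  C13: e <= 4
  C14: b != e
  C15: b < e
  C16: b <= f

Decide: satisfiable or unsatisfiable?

Satisfiable

Setting (a, b, c, d, e, f) = (4, 3, 3, 4, 4, 3) satisfies everything: constraint 4: c + e = 7; constraint 7: f - d = -1, and the others follow.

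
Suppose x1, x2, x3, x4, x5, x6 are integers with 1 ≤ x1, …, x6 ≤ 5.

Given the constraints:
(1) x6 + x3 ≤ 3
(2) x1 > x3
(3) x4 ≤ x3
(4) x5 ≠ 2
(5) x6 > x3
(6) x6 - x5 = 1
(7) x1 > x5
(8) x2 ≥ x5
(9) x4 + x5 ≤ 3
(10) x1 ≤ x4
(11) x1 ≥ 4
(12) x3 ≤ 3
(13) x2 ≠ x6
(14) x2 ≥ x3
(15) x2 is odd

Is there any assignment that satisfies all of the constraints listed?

From constraints 10 and 11: x4 ≥ x1 and x1 ≥ 4, so x4 ≥ 4. From constraints 3 and 12: x4 ≤ x3 and x3 ≤ 3, so x4 ≤ 3. But 3 < 4, so no value of x4 works.

Unsatisfiable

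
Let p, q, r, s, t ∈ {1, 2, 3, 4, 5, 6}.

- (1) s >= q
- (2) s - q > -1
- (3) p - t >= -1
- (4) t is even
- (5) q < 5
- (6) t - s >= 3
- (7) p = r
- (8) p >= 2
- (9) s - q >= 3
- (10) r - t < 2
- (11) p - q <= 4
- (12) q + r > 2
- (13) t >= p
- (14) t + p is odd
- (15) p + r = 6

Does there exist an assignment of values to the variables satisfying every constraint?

Constraints 3, 6, 9, and 11 give q − p ≥ -4, p − t ≥ -1, t − s ≥ 3, s − q ≥ 3.
Adding all 4 inequalities: the left sides telescope to 0, and the right sides sum to (-4) + (-1) + 3 + 3 = 1. So 0 ≥ 1, which is false.

Unsatisfiable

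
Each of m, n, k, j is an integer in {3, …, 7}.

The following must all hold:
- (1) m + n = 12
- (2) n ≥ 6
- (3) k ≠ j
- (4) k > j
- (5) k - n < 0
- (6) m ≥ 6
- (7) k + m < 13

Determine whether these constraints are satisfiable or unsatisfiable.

Setting (m, n, k, j) = (6, 6, 5, 4) satisfies everything: constraint 1: m + n = 12; constraint 5: k - n = -1; constraint 7: k + m = 11, and the others follow.

Satisfiable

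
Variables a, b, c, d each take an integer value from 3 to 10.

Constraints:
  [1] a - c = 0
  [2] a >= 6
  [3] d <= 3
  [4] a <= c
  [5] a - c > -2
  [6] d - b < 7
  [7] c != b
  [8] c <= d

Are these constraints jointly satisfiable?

From constraints 2 and 4: c ≥ a and a ≥ 6, so c ≥ 6. From constraints 3 and 8: c ≤ d and d ≤ 3, so c ≤ 3. But 3 < 6, so no value of c works.

Unsatisfiable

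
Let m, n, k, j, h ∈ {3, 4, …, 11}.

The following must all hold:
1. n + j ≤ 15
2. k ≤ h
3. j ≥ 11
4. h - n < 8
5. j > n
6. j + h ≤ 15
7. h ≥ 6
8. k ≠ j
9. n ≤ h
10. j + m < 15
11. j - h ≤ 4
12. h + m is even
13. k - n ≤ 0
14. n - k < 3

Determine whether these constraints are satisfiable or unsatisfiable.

Unsatisfiable

From constraint 3: j ≥ 11. From constraint 7: h ≥ 6. Hence j + h ≥ 17. But constraint 6 requires j + h ≤ 15, and 15 < 17. Contradiction.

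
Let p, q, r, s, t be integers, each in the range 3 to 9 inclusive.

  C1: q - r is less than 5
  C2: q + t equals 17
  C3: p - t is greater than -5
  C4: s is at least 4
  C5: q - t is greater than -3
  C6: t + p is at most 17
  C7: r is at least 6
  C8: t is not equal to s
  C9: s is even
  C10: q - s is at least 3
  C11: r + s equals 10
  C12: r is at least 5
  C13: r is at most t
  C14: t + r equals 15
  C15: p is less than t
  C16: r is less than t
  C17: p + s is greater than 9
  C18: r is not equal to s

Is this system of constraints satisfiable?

Satisfiable

Try p = 6, q = 8, r = 6, s = 4, t = 9.
Check constraint 1: q - r = 2; constraint 2: q + t = 17. The remaining constraints are straightforward to verify.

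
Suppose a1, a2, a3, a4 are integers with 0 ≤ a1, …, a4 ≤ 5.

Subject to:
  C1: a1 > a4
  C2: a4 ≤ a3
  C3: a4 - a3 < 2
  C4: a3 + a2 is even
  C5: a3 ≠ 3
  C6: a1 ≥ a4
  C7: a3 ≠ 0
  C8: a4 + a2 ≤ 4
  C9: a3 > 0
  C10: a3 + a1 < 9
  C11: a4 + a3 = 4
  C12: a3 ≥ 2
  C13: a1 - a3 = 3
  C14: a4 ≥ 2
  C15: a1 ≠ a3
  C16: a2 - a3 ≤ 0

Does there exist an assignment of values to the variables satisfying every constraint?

The assignment a1 = 5, a2 = 2, a3 = 2, a4 = 2 works:
  constraint 3 holds since a4 - a3 = 0.
  constraint 8 holds since a4 + a2 = 4.
The rest check out directly.

Satisfiable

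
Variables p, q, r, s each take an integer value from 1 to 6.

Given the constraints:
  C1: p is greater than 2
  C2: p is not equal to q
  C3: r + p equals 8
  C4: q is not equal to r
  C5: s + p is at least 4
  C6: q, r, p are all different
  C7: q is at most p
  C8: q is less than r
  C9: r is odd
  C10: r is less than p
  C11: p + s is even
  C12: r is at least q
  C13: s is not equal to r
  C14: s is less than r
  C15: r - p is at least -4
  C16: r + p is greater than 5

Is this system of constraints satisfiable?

Satisfiable

The assignment p = 5, q = 1, r = 3, s = 1 works:
  constraint 3 holds since r + p = 8.
  constraint 5 holds since s + p = 6.
  constraint 15 holds since r - p = -2.
The rest check out directly.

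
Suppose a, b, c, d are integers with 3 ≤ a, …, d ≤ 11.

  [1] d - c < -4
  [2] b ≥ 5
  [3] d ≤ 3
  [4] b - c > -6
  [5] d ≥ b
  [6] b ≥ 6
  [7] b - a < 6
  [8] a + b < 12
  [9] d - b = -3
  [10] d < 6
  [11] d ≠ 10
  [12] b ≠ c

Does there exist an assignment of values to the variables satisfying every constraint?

From constraints 5 and 6: d ≥ b and b ≥ 6, so d ≥ 6. From constraint 3: d ≤ 3. But 3 < 6, so no value of d works.

Unsatisfiable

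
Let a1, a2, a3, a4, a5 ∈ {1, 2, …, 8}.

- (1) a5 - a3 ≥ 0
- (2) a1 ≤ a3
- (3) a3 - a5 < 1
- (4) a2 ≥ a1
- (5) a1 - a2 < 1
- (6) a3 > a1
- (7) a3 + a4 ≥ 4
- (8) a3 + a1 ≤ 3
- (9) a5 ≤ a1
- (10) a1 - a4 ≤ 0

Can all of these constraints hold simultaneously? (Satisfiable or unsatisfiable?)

Unsatisfiable

Constraints 1, 6, and 9 give a3 ≤ a5, a5 ≤ a1, a1 < a3. Chaining: a3 ≤ a5 ≤ a1 < a3, which forces a3 < a3 — impossible.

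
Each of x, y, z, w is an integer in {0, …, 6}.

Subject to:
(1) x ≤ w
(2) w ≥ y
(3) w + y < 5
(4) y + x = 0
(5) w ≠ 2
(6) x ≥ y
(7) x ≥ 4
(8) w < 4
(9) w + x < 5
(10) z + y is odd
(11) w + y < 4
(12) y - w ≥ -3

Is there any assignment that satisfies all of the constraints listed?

Unsatisfiable

From constraints 1 and 7: w ≥ x and x ≥ 4, so w ≥ 4. From constraint 8: w ≤ 3. But 3 < 4, so no value of w works.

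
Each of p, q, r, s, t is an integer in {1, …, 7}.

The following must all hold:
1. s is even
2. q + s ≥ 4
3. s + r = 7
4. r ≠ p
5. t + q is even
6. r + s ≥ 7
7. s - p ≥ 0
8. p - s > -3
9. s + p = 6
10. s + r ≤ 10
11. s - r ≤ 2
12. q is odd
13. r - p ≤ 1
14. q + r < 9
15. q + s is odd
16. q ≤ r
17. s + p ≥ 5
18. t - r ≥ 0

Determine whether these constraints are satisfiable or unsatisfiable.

Take p = 2, q = 3, r = 3, s = 4, t = 3. Then constraint 2: q + s = 7; constraint 3: s + r = 7; constraint 6: r + s = 7, and every other listed constraint is also met.

Satisfiable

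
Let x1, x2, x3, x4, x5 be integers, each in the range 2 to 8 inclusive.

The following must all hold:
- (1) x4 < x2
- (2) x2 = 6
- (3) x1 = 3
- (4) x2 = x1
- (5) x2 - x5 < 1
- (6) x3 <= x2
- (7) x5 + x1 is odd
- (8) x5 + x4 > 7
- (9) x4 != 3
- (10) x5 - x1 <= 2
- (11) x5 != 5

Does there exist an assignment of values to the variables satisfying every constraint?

Constraint 2 fixes x2 = 6 and constraint 3 fixes x1 = 3, but constraint 4 requires x2 = x1. Since 6 ≠ 3, contradiction.

Unsatisfiable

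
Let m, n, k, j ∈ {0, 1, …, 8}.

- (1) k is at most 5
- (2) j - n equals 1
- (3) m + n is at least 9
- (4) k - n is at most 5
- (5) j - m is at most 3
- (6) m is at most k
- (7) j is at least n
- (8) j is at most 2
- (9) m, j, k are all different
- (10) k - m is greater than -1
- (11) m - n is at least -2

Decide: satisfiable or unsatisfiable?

Unsatisfiable

From constraints 1 and 6: m ≤ k ≤ 5. From constraints 7 and 8: n ≤ j ≤ 2. Hence m + n ≤ 7. But constraint 3 requires m + n ≥ 9, and 9 > 7. Contradiction.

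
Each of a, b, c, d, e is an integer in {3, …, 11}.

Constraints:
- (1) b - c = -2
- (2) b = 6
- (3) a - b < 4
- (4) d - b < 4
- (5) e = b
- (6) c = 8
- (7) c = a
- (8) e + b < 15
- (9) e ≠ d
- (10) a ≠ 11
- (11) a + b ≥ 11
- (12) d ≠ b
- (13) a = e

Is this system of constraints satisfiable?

Constraint 6 fixes c = 8 and constraint 2 fixes b = 6. Constraints 5, 7, and 13 give c = a = e = b, so c = b. But 8 ≠ 6 — contradiction.

Unsatisfiable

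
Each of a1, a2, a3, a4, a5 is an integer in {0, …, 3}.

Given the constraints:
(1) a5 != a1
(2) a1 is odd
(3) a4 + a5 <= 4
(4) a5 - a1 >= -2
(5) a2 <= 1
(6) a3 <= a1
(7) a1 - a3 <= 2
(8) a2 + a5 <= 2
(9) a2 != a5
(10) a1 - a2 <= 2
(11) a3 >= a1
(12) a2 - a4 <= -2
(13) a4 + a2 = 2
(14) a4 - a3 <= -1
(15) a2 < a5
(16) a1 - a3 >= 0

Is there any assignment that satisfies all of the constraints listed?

Unsatisfiable

Constraints 10, 12, 14, and 16 give a2 − a1 ≥ -2, a1 − a3 ≥ 0, a3 − a4 ≥ 1, a4 − a2 ≥ 2.
Adding all 4 inequalities: the left sides telescope to 0, and the right sides sum to (-2) + 0 + 1 + 2 = 1. So 0 ≥ 1, which is false.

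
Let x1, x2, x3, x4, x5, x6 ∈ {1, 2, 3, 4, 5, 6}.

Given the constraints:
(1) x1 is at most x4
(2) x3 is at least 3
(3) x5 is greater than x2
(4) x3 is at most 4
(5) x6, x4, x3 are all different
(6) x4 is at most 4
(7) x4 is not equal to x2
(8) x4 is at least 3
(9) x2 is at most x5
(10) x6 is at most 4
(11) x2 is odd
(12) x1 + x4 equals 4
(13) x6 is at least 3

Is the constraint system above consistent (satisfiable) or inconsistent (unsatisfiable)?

Unsatisfiable

Constraints 2, 4, 6, 8, 10, and 13 confine each of x6, x4, x3 to the 2 values {3, 4}.
Constraint 5 requires all 3 of them to be distinct, but only 2 values are available — impossible by the pigeonhole principle.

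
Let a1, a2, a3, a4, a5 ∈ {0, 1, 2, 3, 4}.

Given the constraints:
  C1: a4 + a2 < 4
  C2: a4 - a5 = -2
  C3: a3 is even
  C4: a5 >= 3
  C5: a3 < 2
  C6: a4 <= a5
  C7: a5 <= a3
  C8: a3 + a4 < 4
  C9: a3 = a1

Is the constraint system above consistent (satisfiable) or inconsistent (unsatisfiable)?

Unsatisfiable

From constraints 4 and 7: a3 ≥ a5 and a5 ≥ 3, so a3 ≥ 3. From constraint 5: a3 ≤ 1. But 1 < 3, so no value of a3 works.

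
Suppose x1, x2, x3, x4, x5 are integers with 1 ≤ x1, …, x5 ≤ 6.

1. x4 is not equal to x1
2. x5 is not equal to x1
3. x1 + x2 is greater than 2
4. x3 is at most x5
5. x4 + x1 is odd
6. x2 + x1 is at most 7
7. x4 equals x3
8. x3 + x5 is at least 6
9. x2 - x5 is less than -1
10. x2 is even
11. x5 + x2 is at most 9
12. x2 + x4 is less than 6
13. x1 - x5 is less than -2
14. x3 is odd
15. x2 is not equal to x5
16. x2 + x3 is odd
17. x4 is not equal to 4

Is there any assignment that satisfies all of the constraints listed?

Take x1 = 2, x2 = 2, x3 = 1, x4 = 1, x5 = 6. Then constraint 3: x1 + x2 = 4; constraint 6: x2 + x1 = 4; constraint 8: x3 + x5 = 7, and every other listed constraint is also met.

Satisfiable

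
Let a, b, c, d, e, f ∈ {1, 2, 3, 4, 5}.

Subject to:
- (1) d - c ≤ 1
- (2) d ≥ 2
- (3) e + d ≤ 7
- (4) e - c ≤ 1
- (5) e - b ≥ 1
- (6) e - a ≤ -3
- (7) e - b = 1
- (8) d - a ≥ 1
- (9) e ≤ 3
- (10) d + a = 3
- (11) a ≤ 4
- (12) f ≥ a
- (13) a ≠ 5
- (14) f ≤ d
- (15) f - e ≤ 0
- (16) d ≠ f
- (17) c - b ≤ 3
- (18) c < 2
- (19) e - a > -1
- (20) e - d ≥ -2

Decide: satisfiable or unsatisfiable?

Unsatisfiable

Constraints 1, 5, 6, 8, and 17 give a − e ≥ 3, e − b ≥ 1, b − c ≥ -3, c − d ≥ -1, d − a ≥ 1.
Adding all 5 inequalities: the left sides telescope to 0, and the right sides sum to 3 + 1 + (-3) + (-1) + 1 = 1. So 0 ≥ 1, which is false.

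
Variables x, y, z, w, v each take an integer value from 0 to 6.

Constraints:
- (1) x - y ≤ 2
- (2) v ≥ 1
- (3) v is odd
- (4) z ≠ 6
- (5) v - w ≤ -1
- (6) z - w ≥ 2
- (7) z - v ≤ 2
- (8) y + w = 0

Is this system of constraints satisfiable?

Unsatisfiable

Constraints 5, 6, and 7 give w − v ≥ 1, v − z ≥ -2, z − w ≥ 2.
Adding all 3 inequalities: the left sides telescope to 0, and the right sides sum to 1 + (-2) + 2 = 1. So 0 ≥ 1, which is false.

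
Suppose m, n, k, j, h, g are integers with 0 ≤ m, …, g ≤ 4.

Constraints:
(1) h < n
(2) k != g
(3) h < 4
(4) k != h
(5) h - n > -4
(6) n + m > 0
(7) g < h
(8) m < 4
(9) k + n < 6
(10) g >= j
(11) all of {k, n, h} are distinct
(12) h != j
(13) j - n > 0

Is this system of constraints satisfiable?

Constraints 1, 7, 10, and 13 give j ≤ g, g < h, h < n, n < j. Chaining: j ≤ g < h < n < j, which forces j < j — impossible.

Unsatisfiable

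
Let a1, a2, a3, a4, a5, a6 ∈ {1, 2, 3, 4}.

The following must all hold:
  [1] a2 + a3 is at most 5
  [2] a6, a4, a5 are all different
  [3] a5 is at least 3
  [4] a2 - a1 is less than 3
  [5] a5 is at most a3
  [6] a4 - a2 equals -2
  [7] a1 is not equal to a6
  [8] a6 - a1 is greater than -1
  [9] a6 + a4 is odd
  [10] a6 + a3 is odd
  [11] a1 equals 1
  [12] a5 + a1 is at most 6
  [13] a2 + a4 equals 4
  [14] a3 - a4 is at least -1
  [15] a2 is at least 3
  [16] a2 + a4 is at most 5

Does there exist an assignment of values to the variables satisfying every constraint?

From constraint 15: a2 ≥ 3. From constraints 3 and 5: a3 ≥ a5 ≥ 3. Hence a2 + a3 ≥ 6. But constraint 1 requires a2 + a3 ≤ 5, and 5 < 6. Contradiction.

Unsatisfiable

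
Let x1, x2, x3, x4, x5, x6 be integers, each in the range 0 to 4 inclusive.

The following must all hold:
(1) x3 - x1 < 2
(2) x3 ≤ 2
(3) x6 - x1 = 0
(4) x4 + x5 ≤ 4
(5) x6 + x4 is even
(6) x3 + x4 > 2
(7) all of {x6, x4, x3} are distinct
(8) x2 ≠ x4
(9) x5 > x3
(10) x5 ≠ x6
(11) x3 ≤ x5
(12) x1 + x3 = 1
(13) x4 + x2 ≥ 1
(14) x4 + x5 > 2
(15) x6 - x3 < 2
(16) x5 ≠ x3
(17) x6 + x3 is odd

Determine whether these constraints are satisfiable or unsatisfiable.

Satisfiable

The assignment x1 = 0, x2 = 0, x3 = 1, x4 = 2, x5 = 2, x6 = 0 works:
  constraint 1 holds since x3 - x1 = 1.
  constraint 3 holds since x6 - x1 = 0.
The rest check out directly.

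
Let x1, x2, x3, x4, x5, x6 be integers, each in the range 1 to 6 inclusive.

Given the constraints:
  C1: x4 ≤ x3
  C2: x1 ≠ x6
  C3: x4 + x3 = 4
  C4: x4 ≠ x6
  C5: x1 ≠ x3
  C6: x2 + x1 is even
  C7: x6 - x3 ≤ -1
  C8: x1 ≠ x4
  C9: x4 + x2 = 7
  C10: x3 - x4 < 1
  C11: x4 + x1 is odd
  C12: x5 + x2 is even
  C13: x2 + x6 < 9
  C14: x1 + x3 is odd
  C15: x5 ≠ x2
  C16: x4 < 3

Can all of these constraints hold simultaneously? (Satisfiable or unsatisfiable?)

Take x1 = 5, x2 = 5, x3 = 2, x4 = 2, x5 = 1, x6 = 1. Then constraint 3: x4 + x3 = 4; constraint 7: x6 - x3 = -1; constraint 9: x4 + x2 = 7, and every other listed constraint is also met.

Satisfiable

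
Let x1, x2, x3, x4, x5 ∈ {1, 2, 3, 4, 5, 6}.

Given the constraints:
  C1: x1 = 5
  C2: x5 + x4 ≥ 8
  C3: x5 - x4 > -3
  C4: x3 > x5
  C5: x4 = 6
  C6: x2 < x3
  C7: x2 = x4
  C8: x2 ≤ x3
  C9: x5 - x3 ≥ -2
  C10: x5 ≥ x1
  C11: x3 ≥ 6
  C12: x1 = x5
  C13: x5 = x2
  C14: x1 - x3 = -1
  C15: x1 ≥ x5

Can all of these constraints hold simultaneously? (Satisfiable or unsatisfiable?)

Constraint 1 fixes x1 = 5 and constraint 5 fixes x4 = 6. Constraints 7, 12, and 13 give x1 = x5 = x2 = x4, so x1 = x4. But 5 ≠ 6 — contradiction.

Unsatisfiable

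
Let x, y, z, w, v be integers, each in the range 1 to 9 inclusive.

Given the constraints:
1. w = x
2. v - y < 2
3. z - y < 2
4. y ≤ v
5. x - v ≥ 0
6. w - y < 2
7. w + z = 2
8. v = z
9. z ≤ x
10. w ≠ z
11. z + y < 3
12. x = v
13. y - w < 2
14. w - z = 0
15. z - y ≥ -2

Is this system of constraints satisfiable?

From constraints 1, 8, and 12, w = x = v = z, so w = z. But constraint 10 says w ≠ z. Contradiction.

Unsatisfiable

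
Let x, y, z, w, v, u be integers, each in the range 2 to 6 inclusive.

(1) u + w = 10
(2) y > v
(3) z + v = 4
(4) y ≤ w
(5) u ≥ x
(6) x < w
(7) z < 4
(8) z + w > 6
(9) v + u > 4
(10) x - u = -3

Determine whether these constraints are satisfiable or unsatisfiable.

Satisfiable

Try x = 2, y = 3, z = 2, w = 5, v = 2, u = 5.
Check constraint 1: u + w = 10; constraint 3: z + v = 4; constraint 8: z + w = 7. The remaining constraints are straightforward to verify.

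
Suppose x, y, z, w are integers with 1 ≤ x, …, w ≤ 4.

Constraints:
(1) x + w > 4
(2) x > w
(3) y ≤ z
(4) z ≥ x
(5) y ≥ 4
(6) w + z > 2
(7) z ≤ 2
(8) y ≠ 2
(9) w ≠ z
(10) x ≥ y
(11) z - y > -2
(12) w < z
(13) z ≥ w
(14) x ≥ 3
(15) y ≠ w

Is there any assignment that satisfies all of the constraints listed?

Unsatisfiable

From constraints 5 and 10: x ≥ y and y ≥ 4, so x ≥ 4. From constraints 4 and 7: x ≤ z and z ≤ 2, so x ≤ 2. But 2 < 4, so no value of x works.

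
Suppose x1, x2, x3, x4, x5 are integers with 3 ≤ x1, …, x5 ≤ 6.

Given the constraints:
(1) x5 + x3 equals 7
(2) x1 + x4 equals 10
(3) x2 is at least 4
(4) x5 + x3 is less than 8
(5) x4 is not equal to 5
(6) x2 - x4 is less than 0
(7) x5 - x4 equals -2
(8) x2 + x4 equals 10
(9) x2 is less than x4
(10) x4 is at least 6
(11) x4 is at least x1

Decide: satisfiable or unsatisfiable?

The assignment x1 = 4, x2 = 4, x3 = 3, x4 = 6, x5 = 4 works:
  constraint 1 holds since x5 + x3 = 7.
  constraint 2 holds since x1 + x4 = 10.
The rest check out directly.

Satisfiable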